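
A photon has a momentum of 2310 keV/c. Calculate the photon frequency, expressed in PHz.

5.59 × 10^5 PHz

(h = 6.62607015 × 10^-34 J·s, c = 2.99792458 × 10^8 m/s, 1 eV = 1.602176634 × 10^-19 J.)
Convert to SI: p = 2310 keV/c = 1.2345 × 10^-21 kg·m/s.
Apply f = pc/h: f = 5.586 × 10^20 Hz.
Converting to PHz: f = 558600 PHz ≈ 5.59 × 10^5 PHz.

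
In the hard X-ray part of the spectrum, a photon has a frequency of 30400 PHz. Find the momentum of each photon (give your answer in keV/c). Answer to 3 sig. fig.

Use h = 6.62607015e-34 J·s, c = 2.99792458e8 m/s, 1 eV = 1.602176634e-19 J.
In SI units: f = 30400 PHz = 3.04e19 Hz.
For a photon p = hf/c, so p = 6.719e-23 kg·m/s.
Converting to keV/c: p = 125.7 keV/c ≈ 126 keV/c.

126 keV/c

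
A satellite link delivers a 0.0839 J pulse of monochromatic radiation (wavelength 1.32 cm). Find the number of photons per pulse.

Per-photon energy: E = 1.505 × 10^-23 J (from wavelength = 1.32 cm).
N = E_total / E_photon = 0.0839 J / 1.505 × 10^-23 J = 5.58 × 10^21.

5.58 × 10^21 photons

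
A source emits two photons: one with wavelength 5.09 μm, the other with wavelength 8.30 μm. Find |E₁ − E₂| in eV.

0.0942 eV

Using E = hc/λ: E₁ = 3.903e-20 J, E₂ = 2.393e-20 J.
|ΔE| = |3.903e-20 − 2.393e-20| = 1.51e-20 J = 0.0942 eV.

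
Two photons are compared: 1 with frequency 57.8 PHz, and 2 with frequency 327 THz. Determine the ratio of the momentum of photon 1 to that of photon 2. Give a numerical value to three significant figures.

p_1 = 1.278 × 10^-25 kg·m/s (from frequency = 57.8 PHz, via p = hf/c).
p_2 = 7.227 × 10^-28 kg·m/s (from frequency = 327 THz, via p = hf/c).
Ratio = 1.278 × 10^-25 / 7.227 × 10^-28 = 177.

177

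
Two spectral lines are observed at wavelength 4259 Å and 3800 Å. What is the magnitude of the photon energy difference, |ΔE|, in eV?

Using E = hc/λ: E₁ = 4.6641e-19 J, E₂ = 5.2275e-19 J.
|ΔE| = |4.6641e-19 − 5.2275e-19| = 5.63e-20 J = 0.352 eV.

0.352 eV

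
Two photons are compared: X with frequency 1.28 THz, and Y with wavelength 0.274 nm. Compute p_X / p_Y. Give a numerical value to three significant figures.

1.17e-6

p_X = 2.829e-30 kg·m/s (from frequency = 1.28 THz, via p = hf/c).
p_Y = 2.418e-24 kg·m/s (from wavelength = 0.274 nm, via p = h/λ).
Ratio = 2.829e-30 / 2.418e-24 = 1.17e-6.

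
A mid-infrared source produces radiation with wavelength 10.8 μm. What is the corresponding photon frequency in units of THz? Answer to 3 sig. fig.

(c = 2.99792458e8 m/s.)
Convert to SI: λ = 10.8 μm = 1.08e-5 m.
The photon relation is f = c/λ, giving f = 2.776e13 Hz.
Converting to THz: f = 27.76 THz ≈ 27.8 THz.

27.8 THz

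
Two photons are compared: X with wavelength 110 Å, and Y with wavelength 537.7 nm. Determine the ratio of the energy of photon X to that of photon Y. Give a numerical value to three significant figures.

E_X = 1.806e-17 J (from wavelength = 110 Å, via E = hc/λ).
E_Y = 3.694e-19 J (from wavelength = 537.7 nm, via E = hc/λ).
Ratio = 1.806e-17 / 3.694e-19 = 48.9.

48.9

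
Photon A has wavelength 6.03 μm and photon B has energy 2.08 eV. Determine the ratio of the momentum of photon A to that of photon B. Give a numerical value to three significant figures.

0.0989

p_A = 1.099 × 10^-28 kg·m/s (from wavelength = 6.03 μm, via p = h/λ).
p_B = 1.112 × 10^-27 kg·m/s (from energy = 2.08 eV, via p = E/c).
Ratio = 1.099 × 10^-28 / 1.112 × 10^-27 = 0.0989.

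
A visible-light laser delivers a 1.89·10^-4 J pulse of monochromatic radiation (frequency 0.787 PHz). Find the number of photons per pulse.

3.62·10^14 photons

Per-photon energy: E = 5.215·10^-19 J (from frequency = 0.787 PHz).
N = E_total / E_photon = 1.89·10^-4 J / 5.215·10^-19 J = 3.62·10^14.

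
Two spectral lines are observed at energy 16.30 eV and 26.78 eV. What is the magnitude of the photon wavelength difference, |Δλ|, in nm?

29.8 nm

Using λ = hc/E: λ₁ = 7.6064e-8 m, λ₂ = 4.6297e-8 m.
|Δλ| = |7.6064e-8 − 4.6297e-8| = 2.98e-8 m = 29.8 nm.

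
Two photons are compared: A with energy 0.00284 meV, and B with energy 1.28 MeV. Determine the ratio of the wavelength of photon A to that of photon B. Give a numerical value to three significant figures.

λ_A = 0.4366 m (from energy = 0.00284 meV, via λ = hc/E).
λ_B = 9.686 × 10^-13 m (from energy = 1.28 MeV, via λ = hc/E).
Ratio = 0.4366 / 9.686 × 10^-13 = 4.51 × 10^11.

4.51 × 10^11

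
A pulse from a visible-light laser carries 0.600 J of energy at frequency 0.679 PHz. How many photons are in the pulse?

1.33 × 10^18 photons

Per-photon energy: E = 4.499 × 10^-19 J (from frequency = 0.679 PHz).
N = E_total / E_photon = 0.600 J / 4.499 × 10^-19 J = 1.33 × 10^18.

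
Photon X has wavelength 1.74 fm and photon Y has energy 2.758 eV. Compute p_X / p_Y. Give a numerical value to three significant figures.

2.58·10^8

p_X = 3.808·10^-19 kg·m/s (from wavelength = 1.74 fm, via p = h/λ).
p_Y = 1.474·10^-27 kg·m/s (from energy = 2.758 eV, via p = E/c).
Ratio = 3.808·10^-19 / 1.474·10^-27 = 2.58·10^8.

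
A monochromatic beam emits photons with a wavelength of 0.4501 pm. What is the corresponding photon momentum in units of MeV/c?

Use h = 6.62607015e-34 J·s, c = 2.99792458e8 m/s, 1 eV = 1.602176634e-19 J.
Convert to SI: λ = 0.4501 pm = 4.501e-13 m.
Since p = h/λ for a photon, p = 1.472e-21 kg·m/s.
Converting to MeV/c: p = 2.755 MeV/c ≈ 2.75 MeV/c.

2.75 MeV/c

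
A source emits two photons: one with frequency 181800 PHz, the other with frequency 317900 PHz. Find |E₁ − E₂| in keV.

563 keV

Using E = hf: E₁ = 1.2046e-13 J, E₂ = 2.1064e-13 J.
|ΔE| = |1.2046e-13 − 2.1064e-13| = 9.02e-14 J = 563 keV.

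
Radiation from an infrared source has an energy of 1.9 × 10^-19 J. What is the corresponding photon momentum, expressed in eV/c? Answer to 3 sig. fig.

1.19 eV/c

Apply p = E/c: p = 6.338 × 10^-28 kg·m/s.
Converting to eV/c: p = 1.186 eV/c ≈ 1.19 eV/c.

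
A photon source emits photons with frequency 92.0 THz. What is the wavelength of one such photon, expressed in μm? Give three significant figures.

3.26 μm

Take c = 2.99792458·10^8 m/s.
Convert to SI: f = 92.0 THz = 9.20·10^13 Hz.
Apply λ = c/f: λ = 3.259·10^-6 m.
Converting to μm: λ = 3.259 μm ≈ 3.26 μm.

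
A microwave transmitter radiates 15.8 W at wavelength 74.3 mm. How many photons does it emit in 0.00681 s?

4.02e22 photons

Total energy: E_total = P·t = 15.8 × 0.00681 = 0.1076 J.
Per-photon energy: E = 2.674e-24 J.
N = E_total / E_photon = 4.02e22.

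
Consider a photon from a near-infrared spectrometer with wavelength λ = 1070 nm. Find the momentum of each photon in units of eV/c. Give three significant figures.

1.16 eV/c

(h = 6.62607015 × 10^-34 J·s, c = 2.99792458 × 10^8 m/s, 1 eV = 1.602176634 × 10^-19 J.)
In SI units: λ = 1070 nm = 1.07 × 10^-6 m.
Apply p = h/λ: p = 6.193 × 10^-28 kg·m/s.
Converting to eV/c: p = 1.159 eV/c ≈ 1.16 eV/c.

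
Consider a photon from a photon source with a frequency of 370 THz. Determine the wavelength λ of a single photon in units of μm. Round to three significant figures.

0.810 μm

Use c = 2.99792458 × 10^8 m/s.
Convert to SI: f = 370 THz = 3.7 × 10^14 Hz.
Since λ = c/f for a photon, λ = 8.102 × 10^-7 m.
Converting to μm: λ = 0.8102 μm ≈ 0.810 μm.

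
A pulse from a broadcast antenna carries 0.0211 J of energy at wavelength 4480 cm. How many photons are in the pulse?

4.76e24 photons

Per-photon energy: E = 4.434e-27 J (from wavelength = 4480 cm).
N = E_total / E_photon = 0.0211 J / 4.434e-27 J = 4.76e24.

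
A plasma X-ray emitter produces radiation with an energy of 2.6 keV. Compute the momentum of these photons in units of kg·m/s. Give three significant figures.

Take c = 2.99792458·10^8 m/s, 1 eV = 1.602176634·10^-19 J.
In SI units: E = 2.6 keV = 4.1657·10^-16 J.
Apply p = E/c: p = 1.390·10^-24 kg·m/s.
So p ≈ 1.39·10^-24 kg·m/s.

1.39·10^-24 kg·m/s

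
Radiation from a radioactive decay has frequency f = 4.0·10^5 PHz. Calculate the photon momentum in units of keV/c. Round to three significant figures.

1650 keV/c

(h = 6.62607015·10^-34 J·s, c = 2.99792458·10^8 m/s, 1 eV = 1.602176634·10^-19 J.)
First convert: f = 4.0·10^5 PHz = 4.0·10^20 Hz.
Since p = hf/c for a photon, p = 8.841·10^-22 kg·m/s.
Converting to keV/c: p = 1654 keV/c ≈ 1650 keV/c.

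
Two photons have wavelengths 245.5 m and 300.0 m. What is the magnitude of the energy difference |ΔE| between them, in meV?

9.17e-7 meV

Using E = hc/λ: E₁ = 8.0914e-28 J, E₂ = 6.6215e-28 J.
|ΔE| = |8.0914e-28 − 6.6215e-28| = 1.47e-28 J = 9.17e-7 meV.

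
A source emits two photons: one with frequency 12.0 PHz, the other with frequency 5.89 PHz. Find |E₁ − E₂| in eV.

25.3 eV

Using E = hf: E₁ = 7.951·10^-18 J, E₂ = 3.903·10^-18 J.
|ΔE| = |7.951·10^-18 − 3.903·10^-18| = 4.05·10^-18 J = 25.3 eV.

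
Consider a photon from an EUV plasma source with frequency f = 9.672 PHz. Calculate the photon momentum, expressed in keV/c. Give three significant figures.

(h = 6.62607015·10^-34 J·s, c = 2.99792458·10^8 m/s, 1 eV = 1.602176634·10^-19 J.)
Convert to SI: f = 9.672 PHz = 9.672·10^15 Hz.
For a photon p = hf/c, so p = 2.138·10^-26 kg·m/s.
Converting to keV/c: p = 0.04000 keV/c ≈ 0.0400 keV/c.

0.0400 keV/c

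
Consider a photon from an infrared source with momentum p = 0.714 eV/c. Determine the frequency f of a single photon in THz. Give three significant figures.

173 THz

Use h = 6.62607015e-34 J·s, c = 2.99792458e8 m/s, 1 eV = 1.602176634e-19 J.
Convert to SI: p = 0.714 eV/c = 3.8158e-28 kg·m/s.
The photon relation is f = pc/h, giving f = 1.726e14 Hz.
Converting to THz: f = 172.6 THz ≈ 173 THz.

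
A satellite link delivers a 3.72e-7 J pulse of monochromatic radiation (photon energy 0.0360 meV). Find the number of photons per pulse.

6.45e16 photons

Per-photon energy: E = 5.768e-24 J (from energy = 0.0360 meV).
N = E_total / E_photon = 3.72e-7 J / 5.768e-24 J = 6.45e16.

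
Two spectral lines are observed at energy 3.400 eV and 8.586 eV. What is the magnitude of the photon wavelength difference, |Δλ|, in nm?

Using λ = hc/E: λ₁ = 3.6466e-7 m, λ₂ = 1.4440e-7 m.
|Δλ| = |3.6466e-7 − 1.4440e-7| = 2.20e-7 m = 220 nm.

220 nm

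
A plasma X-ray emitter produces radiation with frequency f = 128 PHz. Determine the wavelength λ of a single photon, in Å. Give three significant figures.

In SI units: f = 128 PHz = 1.28 × 10^17 Hz.
For a photon λ = c/f, so λ = 2.342 × 10^-9 m.
Converting to Å: λ = 23.42 Å ≈ 23.4 Å.

23.4 Å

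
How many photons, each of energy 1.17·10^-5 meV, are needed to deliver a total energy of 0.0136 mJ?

7.26·10^21 photons

Per-photon energy: E = 1.875·10^-27 J (from energy = 1.17·10^-5 meV).
N = E_total / E_photon = 1.36·10^-5 J / 1.875·10^-27 J = 7.26·10^21.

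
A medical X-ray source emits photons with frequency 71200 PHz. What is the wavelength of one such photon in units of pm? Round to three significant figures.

First convert: f = 71200 PHz = 7.12e19 Hz.
The photon relation is λ = c/f, giving λ = 4.211e-12 m.
Converting to pm: λ = 4.211 pm ≈ 4.21 pm.

4.21 pm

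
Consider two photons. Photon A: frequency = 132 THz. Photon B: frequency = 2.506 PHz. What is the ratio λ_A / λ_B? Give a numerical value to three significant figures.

19.0

λ_A = 2.271e-6 m (from frequency = 132 THz, via λ = c/f).
λ_B = 1.196e-7 m (from frequency = 2.506 PHz, via λ = c/f).
Ratio = 2.271e-6 / 1.196e-7 = 19.0.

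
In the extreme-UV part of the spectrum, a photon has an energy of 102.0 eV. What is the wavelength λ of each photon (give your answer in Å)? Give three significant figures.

First convert: E = 102.0 eV = 1.6342 × 10^-17 J.
Since λ = hc/E for a photon, λ = 1.216 × 10^-8 m.
Converting to Å: λ = 121.6 Å ≈ 122 Å.

122 Å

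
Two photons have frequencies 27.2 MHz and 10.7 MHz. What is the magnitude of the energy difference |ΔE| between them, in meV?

Using E = hf: E₁ = 1.802e-26 J, E₂ = 7.090e-27 J.
|ΔE| = |1.802e-26 − 7.090e-27| = 1.09e-26 J = 6.82e-5 meV.

6.82e-5 meV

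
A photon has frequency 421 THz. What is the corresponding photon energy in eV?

1.74 eV

Use h = 6.62607015 × 10^-34 J·s, 1 eV = 1.602176634 × 10^-19 J.
First convert: f = 421 THz = 4.21 × 10^14 Hz.
For a photon E = hf, so E = 2.790 × 10^-19 J.
Converting to eV: E = 1.741 eV ≈ 1.74 eV.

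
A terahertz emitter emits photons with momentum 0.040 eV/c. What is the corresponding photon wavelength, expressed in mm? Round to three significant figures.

0.0310 mm

Convert to SI: p = 0.040 eV/c = 2.1377e-29 kg·m/s.
The photon relation is λ = h/p, giving λ = 3.100e-5 m.
Converting to mm: λ = 0.03100 mm ≈ 0.0310 mm.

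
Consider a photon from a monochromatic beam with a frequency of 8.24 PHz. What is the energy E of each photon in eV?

34.1 eV

Take h = 6.62607015 × 10^-34 J·s, 1 eV = 1.602176634 × 10^-19 J.
Convert to SI: f = 8.24 PHz = 8.24 × 10^15 Hz.
The photon relation is E = hf, giving E = 5.460 × 10^-18 J.
Converting to eV: E = 34.08 eV ≈ 34.1 eV.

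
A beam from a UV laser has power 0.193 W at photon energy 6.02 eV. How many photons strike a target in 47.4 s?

9.48e18 photons

Total energy: E_total = P·t = 0.193 × 47.4 = 9.148 J.
Per-photon energy: E = 9.645e-19 J.
N = E_total / E_photon = 9.48e18.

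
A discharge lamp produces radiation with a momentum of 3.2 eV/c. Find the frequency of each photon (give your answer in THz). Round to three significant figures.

774 THz

Convert to SI: p = 3.2 eV/c = 1.7102e-27 kg·m/s.
Since f = pc/h for a photon, f = 7.738e14 Hz.
Converting to THz: f = 773.8 THz ≈ 774 THz.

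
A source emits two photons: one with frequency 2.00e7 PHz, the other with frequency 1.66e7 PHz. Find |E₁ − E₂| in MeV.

14.1 MeV

Using E = hf: E₁ = 1.325e-11 J, E₂ = 1.100e-11 J.
|ΔE| = |1.325e-11 − 1.100e-11| = 2.25e-12 J = 14.1 MeV.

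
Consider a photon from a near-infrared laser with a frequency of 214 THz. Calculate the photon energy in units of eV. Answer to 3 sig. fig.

0.885 eV

In SI units: f = 214 THz = 2.14e14 Hz.
For a photon E = hf, so E = 1.418e-19 J.
Converting to eV: E = 0.8850 eV ≈ 0.885 eV.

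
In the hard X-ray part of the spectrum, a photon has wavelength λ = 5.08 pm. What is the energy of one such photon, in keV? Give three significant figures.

Use h = 6.62607015e-34 J·s, c = 2.99792458e8 m/s, 1 eV = 1.602176634e-19 J.
First convert: λ = 5.08 pm = 5.08e-12 m.
Apply E = hc/λ: E = 3.910e-14 J.
Converting to keV: E = 244.1 keV ≈ 244 keV.

244 keV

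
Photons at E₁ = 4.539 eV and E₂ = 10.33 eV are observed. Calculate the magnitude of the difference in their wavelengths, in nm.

Using λ = hc/E: λ₁ = 2.7315 × 10^-7 m, λ₂ = 1.2002 × 10^-7 m.
|Δλ| = |2.7315 × 10^-7 − 1.2002 × 10^-7| = 1.53 × 10^-7 m = 153 nm.

153 nm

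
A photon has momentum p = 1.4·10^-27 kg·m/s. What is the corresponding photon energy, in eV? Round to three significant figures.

Use c = 2.99792458·10^8 m/s, 1 eV = 1.602176634·10^-19 J.
Apply E = pc: E = 4.197·10^-19 J.
Converting to eV: E = 2.620 eV ≈ 2.62 eV.

2.62 eV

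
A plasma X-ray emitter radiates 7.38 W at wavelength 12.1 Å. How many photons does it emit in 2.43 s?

1.09e17 photons

Total energy: E_total = P·t = 7.38 × 2.43 = 17.93 J.
Per-photon energy: E = 1.642e-16 J.
N = E_total / E_photon = 1.09e17.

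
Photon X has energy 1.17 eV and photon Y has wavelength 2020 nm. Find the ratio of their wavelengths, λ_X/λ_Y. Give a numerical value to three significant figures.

λ_X = 1.060 × 10^-6 m (from energy = 1.17 eV, via λ = hc/E).
λ_Y = 2.020 × 10^-6 m (from wavelength = 2020 nm, via λ given directly).
Ratio = 1.060 × 10^-6 / 2.020 × 10^-6 = 0.525.

0.525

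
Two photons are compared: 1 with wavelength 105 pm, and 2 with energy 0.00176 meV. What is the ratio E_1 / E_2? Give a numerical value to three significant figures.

E_1 = 1.892e-15 J (from wavelength = 105 pm, via E = hc/λ).
E_2 = 2.820e-25 J (from energy = 0.00176 meV, via E given directly).
Ratio = 1.892e-15 / 2.820e-25 = 6.71e9.

6.71e9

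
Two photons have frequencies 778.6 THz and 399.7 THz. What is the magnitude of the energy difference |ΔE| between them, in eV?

1.57 eV

Using E = hf: E₁ = 5.1591 × 10^-19 J, E₂ = 2.6484 × 10^-19 J.
|ΔE| = |5.1591 × 10^-19 − 2.6484 × 10^-19| = 2.51 × 10^-19 J = 1.57 eV.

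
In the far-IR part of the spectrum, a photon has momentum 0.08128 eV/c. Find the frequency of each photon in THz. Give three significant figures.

19.7 THz

(h = 6.62607015e-34 J·s, c = 2.99792458e8 m/s, 1 eV = 1.602176634e-19 J.)
First convert: p = 0.08128 eV/c = 4.3438e-29 kg·m/s.
The photon relation is f = pc/h, giving f = 1.965e13 Hz.
Converting to THz: f = 19.65 THz ≈ 19.7 THz.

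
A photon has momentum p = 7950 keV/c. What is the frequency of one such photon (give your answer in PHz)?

1.92e6 PHz

Convert to SI: p = 7950 keV/c = 4.2487e-21 kg·m/s.
Since f = pc/h for a photon, f = 1.922e21 Hz.
Converting to PHz: f = 1.922e6 PHz ≈ 1.92e6 PHz.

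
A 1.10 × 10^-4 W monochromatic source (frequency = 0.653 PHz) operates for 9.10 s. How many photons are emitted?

Total energy: E_total = P·t = 1.10 × 10^-4 × 9.10 = 0.001001 J.
Per-photon energy: E = 4.327 × 10^-19 J.
N = E_total / E_photon = 2.31 × 10^15.

2.31 × 10^15 photons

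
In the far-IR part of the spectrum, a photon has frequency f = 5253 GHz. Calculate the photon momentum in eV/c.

(h = 6.62607015 × 10^-34 J·s, c = 2.99792458 × 10^8 m/s, 1 eV = 1.602176634 × 10^-19 J.)
In SI units: f = 5253 GHz = 5.253 × 10^12 Hz.
For a photon p = hf/c, so p = 1.161 × 10^-29 kg·m/s.
Converting to eV/c: p = 0.02172 eV/c ≈ 0.0217 eV/c.

0.0217 eV/c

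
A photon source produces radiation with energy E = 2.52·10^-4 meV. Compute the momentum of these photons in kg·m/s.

1.35·10^-34 kg·m/s

Take c = 2.99792458·10^8 m/s, 1 eV = 1.602176634·10^-19 J.
First convert: E = 2.52·10^-4 meV = 4.0375·10^-26 J.
For a photon p = E/c, so p = 1.347·10^-34 kg·m/s.
So p ≈ 1.35·10^-34 kg·m/s.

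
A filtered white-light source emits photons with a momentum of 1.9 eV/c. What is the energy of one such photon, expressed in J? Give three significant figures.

3.04·10^-19 J

(c = 2.99792458·10^8 m/s, 1 eV = 1.602176634·10^-19 J.)
In SI units: p = 1.9 eV/c = 1.0154·10^-27 kg·m/s.
For a photon E = pc, so E = 3.044·10^-19 J.
So E ≈ 3.04·10^-19 J.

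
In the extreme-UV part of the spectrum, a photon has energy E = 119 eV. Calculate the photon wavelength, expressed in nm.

(h = 6.62607015 × 10^-34 J·s, c = 2.99792458 × 10^8 m/s, 1 eV = 1.602176634 × 10^-19 J.)
Convert to SI: E = 119 eV = 1.9066 × 10^-17 J.
Apply λ = hc/E: λ = 1.042 × 10^-8 m.
Converting to nm: λ = 10.42 nm ≈ 10.4 nm.

10.4 nm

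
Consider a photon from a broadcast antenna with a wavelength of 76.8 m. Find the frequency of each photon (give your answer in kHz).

The photon relation is f = c/λ, giving f = 3.904 × 10^6 Hz.
Converting to kHz: f = 3904 kHz ≈ 3900 kHz.

3900 kHz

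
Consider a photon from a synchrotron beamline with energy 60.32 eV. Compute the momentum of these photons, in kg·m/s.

First convert: E = 60.32 eV = 9.6643 × 10^-18 J.
Apply p = E/c: p = 3.224 × 10^-26 kg·m/s.
So p ≈ 3.22 × 10^-26 kg·m/s.

3.22 × 10^-26 kg·m/s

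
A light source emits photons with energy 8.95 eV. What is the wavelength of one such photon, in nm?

Convert to SI: E = 8.95 eV = 1.4339 × 10^-18 J.
The photon relation is λ = hc/E, giving λ = 1.385 × 10^-7 m.
Converting to nm: λ = 138.5 nm ≈ 139 nm.

139 nm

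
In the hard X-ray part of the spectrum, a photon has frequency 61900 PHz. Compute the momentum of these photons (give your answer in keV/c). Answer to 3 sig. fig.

(h = 6.62607015 × 10^-34 J·s, c = 2.99792458 × 10^8 m/s, 1 eV = 1.602176634 × 10^-19 J.)
First convert: f = 61900 PHz = 6.19 × 10^19 Hz.
For a photon p = hf/c, so p = 1.368 × 10^-22 kg·m/s.
Converting to keV/c: p = 256.0 keV/c ≈ 256 keV/c.

256 keV/c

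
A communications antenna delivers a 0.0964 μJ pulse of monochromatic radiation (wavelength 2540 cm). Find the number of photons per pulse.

Per-photon energy: E = 7.821·10^-27 J (from wavelength = 2540 cm).
N = E_total / E_photon = 9.64·10^-8 J / 7.821·10^-27 J = 1.23·10^19.

1.23·10^19 photons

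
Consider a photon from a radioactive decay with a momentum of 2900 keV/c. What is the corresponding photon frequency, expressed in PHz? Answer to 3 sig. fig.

Convert to SI: p = 2900 keV/c = 1.5498 × 10^-21 kg·m/s.
For a photon f = pc/h, so f = 7.012 × 10^20 Hz.
Converting to PHz: f = 701200 PHz ≈ 7.01 × 10^5 PHz.

7.01 × 10^5 PHz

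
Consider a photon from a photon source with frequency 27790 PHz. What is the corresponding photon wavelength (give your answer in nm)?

Use c = 2.99792458e8 m/s.
Convert to SI: f = 27790 PHz = 2.779e19 Hz.
For a photon λ = c/f, so λ = 1.079e-11 m.
Converting to nm: λ = 0.01079 nm ≈ 0.0108 nm.

0.0108 nm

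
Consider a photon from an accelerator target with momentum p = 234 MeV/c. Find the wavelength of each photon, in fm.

5.30 fm

Use h = 6.62607015e-34 J·s, c = 2.99792458e8 m/s, 1 eV = 1.602176634e-19 J.
In SI units: p = 234 MeV/c = 1.2506e-19 kg·m/s.
The photon relation is λ = h/p, giving λ = 5.298e-15 m.
Converting to fm: λ = 5.298 fm ≈ 5.30 fm.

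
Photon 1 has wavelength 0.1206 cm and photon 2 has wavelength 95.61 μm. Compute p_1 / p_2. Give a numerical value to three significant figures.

0.0793

p_1 = 5.494e-31 kg·m/s (from wavelength = 0.1206 cm, via p = h/λ).
p_2 = 6.930e-30 kg·m/s (from wavelength = 95.61 μm, via p = h/λ).
Ratio = 5.494e-31 / 6.930e-30 = 0.0793.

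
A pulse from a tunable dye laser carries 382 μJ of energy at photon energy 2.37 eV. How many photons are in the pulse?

1.01 × 10^15 photons

Per-photon energy: E = 3.797 × 10^-19 J (from energy = 2.37 eV).
N = E_total / E_photon = 3.82 × 10^-4 J / 3.797 × 10^-19 J = 1.01 × 10^15.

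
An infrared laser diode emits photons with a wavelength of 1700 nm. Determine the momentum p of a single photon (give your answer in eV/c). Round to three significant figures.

0.729 eV/c

Use h = 6.62607015 × 10^-34 J·s, c = 2.99792458 × 10^8 m/s, 1 eV = 1.602176634 × 10^-19 J.
Convert to SI: λ = 1700 nm = 1.7 × 10^-6 m.
Apply p = h/λ: p = 3.898 × 10^-28 kg·m/s.
Converting to eV/c: p = 0.7293 eV/c ≈ 0.729 eV/c.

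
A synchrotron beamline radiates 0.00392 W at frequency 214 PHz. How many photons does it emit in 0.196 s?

Total energy: E_total = P·t = 0.00392 × 0.196 = 7.683e-4 J.
Per-photon energy: E = 1.418e-16 J.
N = E_total / E_photon = 5.42e12.

5.42e12 photons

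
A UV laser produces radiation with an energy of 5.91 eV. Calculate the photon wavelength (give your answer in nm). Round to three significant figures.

210 nm

First convert: E = 5.91 eV = 9.4689e-19 J.
Since λ = hc/E for a photon, λ = 2.098e-7 m.
Converting to nm: λ = 209.8 nm ≈ 210 nm.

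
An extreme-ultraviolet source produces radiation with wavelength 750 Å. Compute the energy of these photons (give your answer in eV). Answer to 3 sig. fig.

Use h = 6.62607015 × 10^-34 J·s, c = 2.99792458 × 10^8 m/s, 1 eV = 1.602176634 × 10^-19 J.
First convert: λ = 750 Å = 7.5 × 10^-8 m.
The photon relation is E = hc/λ, giving E = 2.649 × 10^-18 J.
Converting to eV: E = 16.53 eV ≈ 16.5 eV.

16.5 eV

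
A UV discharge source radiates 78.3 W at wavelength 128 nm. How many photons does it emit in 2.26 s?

1.14 × 10^20 photons

Total energy: E_total = P·t = 78.3 × 2.26 = 177.0 J.
Per-photon energy: E = 1.552 × 10^-18 J.
N = E_total / E_photon = 1.14 × 10^20.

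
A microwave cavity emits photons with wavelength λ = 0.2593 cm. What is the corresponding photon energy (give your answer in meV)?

Use h = 6.62607015e-34 J·s, c = 2.99792458e8 m/s, 1 eV = 1.602176634e-19 J.
First convert: λ = 0.2593 cm = 0.002593 m.
For a photon E = hc/λ, so E = 7.661e-23 J.
Converting to meV: E = 0.4781 meV ≈ 0.478 meV.

0.478 meV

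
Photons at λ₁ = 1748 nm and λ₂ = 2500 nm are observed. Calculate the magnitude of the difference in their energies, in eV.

Using E = hc/λ: E₁ = 1.1364e-19 J, E₂ = 7.9458e-20 J.
|ΔE| = |1.1364e-19 − 7.9458e-20| = 3.42e-20 J = 0.213 eV.

0.213 eV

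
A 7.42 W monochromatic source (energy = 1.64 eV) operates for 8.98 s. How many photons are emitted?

Total energy: E_total = P·t = 7.42 × 8.98 = 66.63 J.
Per-photon energy: E = 2.628e-19 J.
N = E_total / E_photon = 2.54e20.

2.54e20 photons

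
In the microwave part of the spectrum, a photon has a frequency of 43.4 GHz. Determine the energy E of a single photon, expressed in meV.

0.179 meV

Take h = 6.62607015e-34 J·s, 1 eV = 1.602176634e-19 J.
First convert: f = 43.4 GHz = 4.34e10 Hz.
For a photon E = hf, so E = 2.876e-23 J.
Converting to meV: E = 0.1795 meV ≈ 0.179 meV.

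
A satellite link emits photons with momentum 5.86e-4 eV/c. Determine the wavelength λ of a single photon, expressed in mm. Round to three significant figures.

2.12 mm

(h = 6.62607015e-34 J·s, c = 2.99792458e8 m/s, 1 eV = 1.602176634e-19 J.)
Convert to SI: p = 5.86e-4 eV/c = 3.1318e-31 kg·m/s.
Apply λ = h/p: λ = 0.002116 m.
Converting to mm: λ = 2.116 mm ≈ 2.12 mm.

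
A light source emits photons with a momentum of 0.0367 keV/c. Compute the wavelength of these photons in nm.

33.8 nm

(h = 6.62607015 × 10^-34 J·s, c = 2.99792458 × 10^8 m/s, 1 eV = 1.602176634 × 10^-19 J.)
Convert to SI: p = 0.0367 keV/c = 1.9614 × 10^-26 kg·m/s.
Since λ = h/p for a photon, λ = 3.378 × 10^-8 m.
Converting to nm: λ = 33.78 nm ≈ 33.8 nm.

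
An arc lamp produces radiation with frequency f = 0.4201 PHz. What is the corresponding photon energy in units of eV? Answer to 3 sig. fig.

First convert: f = 0.4201 PHz = 4.201e14 Hz.
The photon relation is E = hf, giving E = 2.784e-19 J.
Converting to eV: E = 1.737 eV ≈ 1.74 eV.

1.74 eV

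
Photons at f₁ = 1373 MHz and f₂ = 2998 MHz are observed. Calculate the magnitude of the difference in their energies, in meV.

6.72e-3 meV

Using E = hf: E₁ = 9.0976e-25 J, E₂ = 1.9865e-24 J.
|ΔE| = |9.0976e-25 − 1.9865e-24| = 1.08e-24 J = 6.72e-3 meV.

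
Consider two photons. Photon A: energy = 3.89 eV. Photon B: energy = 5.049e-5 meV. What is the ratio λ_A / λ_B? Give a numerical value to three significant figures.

λ_A = 3.187e-7 m (from energy = 3.89 eV, via λ = hc/E).
λ_B = 24.56 m (from energy = 5.049e-5 meV, via λ = hc/E).
Ratio = 3.187e-7 / 24.56 = 1.30e-8.

1.30e-8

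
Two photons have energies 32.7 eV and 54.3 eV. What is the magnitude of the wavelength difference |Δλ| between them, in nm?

15.1 nm

Using λ = hc/E: λ₁ = 3.792e-8 m, λ₂ = 2.283e-8 m.
|Δλ| = |3.792e-8 − 2.283e-8| = 1.51e-8 m = 15.1 nm.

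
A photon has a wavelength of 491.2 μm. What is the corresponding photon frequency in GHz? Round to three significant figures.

610 GHz

Convert to SI: λ = 491.2 μm = 4.912 × 10^-4 m.
The photon relation is f = c/λ, giving f = 6.103 × 10^11 Hz.
Converting to GHz: f = 610.3 GHz ≈ 610 GHz.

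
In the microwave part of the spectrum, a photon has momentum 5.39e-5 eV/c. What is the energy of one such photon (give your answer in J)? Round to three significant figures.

8.64e-24 J

Take c = 2.99792458e8 m/s, 1 eV = 1.602176634e-19 J.
First convert: p = 5.39e-5 eV/c = 2.8806e-32 kg·m/s.
Since E = pc for a photon, E = 8.636e-24 J.
So E ≈ 8.64e-24 J.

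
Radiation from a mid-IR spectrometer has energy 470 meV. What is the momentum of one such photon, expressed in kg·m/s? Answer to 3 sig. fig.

Use c = 2.99792458e8 m/s, 1 eV = 1.602176634e-19 J.
Convert to SI: E = 470 meV = 7.5302e-20 J.
Apply p = E/c: p = 2.512e-28 kg·m/s.
So p ≈ 2.51e-28 kg·m/s.

2.51e-28 kg·m/s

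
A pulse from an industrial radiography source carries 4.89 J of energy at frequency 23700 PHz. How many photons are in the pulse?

Per-photon energy: E = 1.570 × 10^-14 J (from frequency = 23700 PHz).
N = E_total / E_photon = 4.89 J / 1.570 × 10^-14 J = 3.11 × 10^14.

3.11 × 10^14 photons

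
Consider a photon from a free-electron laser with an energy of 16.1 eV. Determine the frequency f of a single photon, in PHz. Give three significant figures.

Use h = 6.62607015e-34 J·s, 1 eV = 1.602176634e-19 J.
First convert: E = 16.1 eV = 2.5795e-18 J.
The photon relation is f = E/h, giving f = 3.893e15 Hz.
Converting to PHz: f = 3.893 PHz ≈ 3.89 PHz.

3.89 PHz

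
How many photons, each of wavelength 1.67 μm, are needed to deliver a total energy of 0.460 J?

3.87e18 photons

Per-photon energy: E = 1.189e-19 J (from wavelength = 1.67 μm).
N = E_total / E_photon = 0.460 J / 1.189e-19 J = 3.87e18.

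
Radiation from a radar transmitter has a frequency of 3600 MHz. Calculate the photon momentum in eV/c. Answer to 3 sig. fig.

In SI units: f = 3600 MHz = 3.6e9 Hz.
For a photon p = hf/c, so p = 7.957e-33 kg·m/s.
Converting to eV/c: p = 1.489e-5 eV/c ≈ 1.49e-5 eV/c.

1.49e-5 eV/c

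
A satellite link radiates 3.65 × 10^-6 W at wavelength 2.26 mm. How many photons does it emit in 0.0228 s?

Total energy: E_total = P·t = 3.65 × 10^-6 × 0.0228 = 8.322 × 10^-8 J.
Per-photon energy: E = 8.790 × 10^-23 J.
N = E_total / E_photon = 9.47 × 10^14.

9.47 × 10^14 photons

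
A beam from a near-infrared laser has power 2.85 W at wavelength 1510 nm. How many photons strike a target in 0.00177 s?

3.83e16 photons

Total energy: E_total = P·t = 2.85 × 0.00177 = 0.005045 J.
Per-photon energy: E = 1.316e-19 J.
N = E_total / E_photon = 3.83e16.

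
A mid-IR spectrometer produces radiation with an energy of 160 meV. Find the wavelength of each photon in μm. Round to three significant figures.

7.75 μm

Convert to SI: E = 160 meV = 2.5635e-20 J.
Apply λ = hc/E: λ = 7.749e-6 m.
Converting to μm: λ = 7.749 μm ≈ 7.75 μm.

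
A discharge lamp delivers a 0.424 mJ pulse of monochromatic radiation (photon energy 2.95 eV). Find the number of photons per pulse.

8.97e14 photons

Per-photon energy: E = 4.726e-19 J (from energy = 2.95 eV).
N = E_total / E_photon = 4.24e-4 J / 4.726e-19 J = 8.97e14.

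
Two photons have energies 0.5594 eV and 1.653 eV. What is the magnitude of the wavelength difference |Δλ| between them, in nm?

1470 nm

Using λ = hc/E: λ₁ = 2.2164e-6 m, λ₂ = 7.5006e-7 m.
|Δλ| = |2.2164e-6 − 7.5006e-7| = 1.47e-6 m = 1470 nm.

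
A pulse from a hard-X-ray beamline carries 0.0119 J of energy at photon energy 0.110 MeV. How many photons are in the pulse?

6.75 × 10^11 photons

Per-photon energy: E = 1.762 × 10^-14 J (from energy = 0.110 MeV).
N = E_total / E_photon = 0.0119 J / 1.762 × 10^-14 J = 6.75 × 10^11.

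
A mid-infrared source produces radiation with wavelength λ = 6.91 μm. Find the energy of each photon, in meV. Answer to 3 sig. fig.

179 meV

Take h = 6.62607015·10^-34 J·s, c = 2.99792458·10^8 m/s, 1 eV = 1.602176634·10^-19 J.
First convert: λ = 6.91 μm = 6.91·10^-6 m.
Since E = hc/λ for a photon, E = 2.875·10^-20 J.
Converting to meV: E = 179.4 meV ≈ 179 meV.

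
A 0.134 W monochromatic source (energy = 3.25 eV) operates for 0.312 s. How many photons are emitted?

Total energy: E_total = P·t = 0.134 × 0.312 = 0.04181 J.
Per-photon energy: E = 5.207e-19 J.
N = E_total / E_photon = 8.03e16.

8.03e16 photons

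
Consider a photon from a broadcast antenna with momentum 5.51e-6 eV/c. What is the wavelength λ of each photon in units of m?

0.225 m

Take h = 6.62607015e-34 J·s, c = 2.99792458e8 m/s, 1 eV = 1.602176634e-19 J.
In SI units: p = 5.51e-6 eV/c = 2.9447e-33 kg·m/s.
The photon relation is λ = h/p, giving λ = 0.2250 m.
So λ ≈ 0.225 m.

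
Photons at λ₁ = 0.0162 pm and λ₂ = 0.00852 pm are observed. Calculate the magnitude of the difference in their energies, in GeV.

Using E = hc/λ: E₁ = 1.226·10^-11 J, E₂ = 2.332·10^-11 J.
|ΔE| = |1.226·10^-11 − 2.332·10^-11| = 1.11·10^-11 J = 0.0690 GeV.

0.0690 GeV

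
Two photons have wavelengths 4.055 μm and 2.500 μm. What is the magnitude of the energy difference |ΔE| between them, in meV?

Using E = hc/λ: E₁ = 4.8988e-20 J, E₂ = 7.9458e-20 J.
|ΔE| = |4.8988e-20 − 7.9458e-20| = 3.05e-20 J = 190 meV.

190 meV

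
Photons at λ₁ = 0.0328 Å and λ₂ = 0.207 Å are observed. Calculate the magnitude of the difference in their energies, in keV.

318 keV

Using E = hc/λ: E₁ = 6.056e-14 J, E₂ = 9.596e-15 J.
|ΔE| = |6.056e-14 − 9.596e-15| = 5.10e-14 J = 318 keV.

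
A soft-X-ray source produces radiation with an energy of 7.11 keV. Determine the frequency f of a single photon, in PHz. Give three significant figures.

In SI units: E = 7.11 keV = 1.1391e-15 J.
Apply f = E/h: f = 1.719e18 Hz.
Converting to PHz: f = 1719 PHz ≈ 1720 PHz.

1720 PHz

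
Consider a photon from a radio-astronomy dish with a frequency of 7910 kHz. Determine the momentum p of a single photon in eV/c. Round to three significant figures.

In SI units: f = 7910 kHz = 7.91e6 Hz.
The photon relation is p = hf/c, giving p = 1.748e-35 kg·m/s.
Converting to eV/c: p = 3.271e-8 eV/c ≈ 3.27e-8 eV/c.

3.27e-8 eV/c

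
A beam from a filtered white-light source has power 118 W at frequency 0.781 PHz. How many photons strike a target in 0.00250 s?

5.70 × 10^17 photons

Total energy: E_total = P·t = 118 × 0.00250 = 0.2950 J.
Per-photon energy: E = 5.175 × 10^-19 J.
N = E_total / E_photon = 5.70 × 10^17.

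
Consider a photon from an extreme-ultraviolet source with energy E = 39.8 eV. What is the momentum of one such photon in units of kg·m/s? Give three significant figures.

In SI units: E = 39.8 eV = 6.3767e-18 J.
For a photon p = E/c, so p = 2.127e-26 kg·m/s.
So p ≈ 2.13e-26 kg·m/s.

2.13e-26 kg·m/s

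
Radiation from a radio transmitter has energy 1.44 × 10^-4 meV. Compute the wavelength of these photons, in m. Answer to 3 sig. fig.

Convert to SI: E = 1.44 × 10^-4 meV = 2.3071 × 10^-26 J.
Since λ = hc/E for a photon, λ = 8.610 m.
So λ ≈ 8.61 m.

8.61 m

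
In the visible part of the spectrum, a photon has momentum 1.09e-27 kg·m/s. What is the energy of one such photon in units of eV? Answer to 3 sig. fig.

2.04 eV

Apply E = pc: E = 3.268e-19 J.
Converting to eV: E = 2.040 eV ≈ 2.04 eV.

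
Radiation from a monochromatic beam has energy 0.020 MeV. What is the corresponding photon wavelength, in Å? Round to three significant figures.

0.620 Å

In SI units: E = 0.020 MeV = 3.2044e-15 J.
Since λ = hc/E for a photon, λ = 6.199e-11 m.
Converting to Å: λ = 0.6199 Å ≈ 0.620 Å.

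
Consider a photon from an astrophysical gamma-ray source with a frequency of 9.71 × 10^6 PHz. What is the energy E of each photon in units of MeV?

Use h = 6.62607015 × 10^-34 J·s, 1 eV = 1.602176634 × 10^-19 J.
First convert: f = 9.71 × 10^6 PHz = 9.71 × 10^21 Hz.
Apply E = hf: E = 6.434 × 10^-12 J.
Converting to MeV: E = 40.16 MeV ≈ 40.2 MeV.

40.2 MeV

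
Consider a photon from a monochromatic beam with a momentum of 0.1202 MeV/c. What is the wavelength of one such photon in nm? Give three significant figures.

First convert: p = 0.1202 MeV/c = 6.4238 × 10^-23 kg·m/s.
Since λ = h/p for a photon, λ = 1.031 × 10^-11 m.
Converting to nm: λ = 0.01031 nm ≈ 0.0103 nm.

0.0103 nm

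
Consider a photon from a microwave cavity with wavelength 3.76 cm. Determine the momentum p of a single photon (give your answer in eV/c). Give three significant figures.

3.30·10^-5 eV/c

Take h = 6.62607015·10^-34 J·s, c = 2.99792458·10^8 m/s, 1 eV = 1.602176634·10^-19 J.
In SI units: λ = 3.76 cm = 0.0376 m.
Since p = h/λ for a photon, p = 1.762·10^-32 kg·m/s.
Converting to eV/c: p = 3.297·10^-5 eV/c ≈ 3.30·10^-5 eV/c.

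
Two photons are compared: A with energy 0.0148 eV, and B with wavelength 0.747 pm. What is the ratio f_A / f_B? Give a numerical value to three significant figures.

f_A = 3.579·10^12 Hz (from energy = 0.0148 eV, via f = E/h).
f_B = 4.013·10^20 Hz (from wavelength = 0.747 pm, via f = c/λ).
Ratio = 3.579·10^12 / 4.013·10^20 = 8.92·10^-9.

8.92·10^-9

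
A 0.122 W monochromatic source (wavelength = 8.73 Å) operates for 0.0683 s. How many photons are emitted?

3.66e13 photons

Total energy: E_total = P·t = 0.122 × 0.0683 = 0.008333 J.
Per-photon energy: E = 2.275e-16 J.
N = E_total / E_photon = 3.66e13.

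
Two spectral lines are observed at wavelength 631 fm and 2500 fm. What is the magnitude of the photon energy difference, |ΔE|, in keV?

Using E = hc/λ: E₁ = 3.148e-13 J, E₂ = 7.946e-14 J.
|ΔE| = |3.148e-13 − 7.946e-14| = 2.35e-13 J = 1470 keV.

1470 keV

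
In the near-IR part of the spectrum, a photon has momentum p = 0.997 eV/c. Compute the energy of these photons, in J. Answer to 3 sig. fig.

1.60 × 10^-19 J

Use c = 2.99792458 × 10^8 m/s, 1 eV = 1.602176634 × 10^-19 J.
First convert: p = 0.997 eV/c = 5.3283 × 10^-28 kg·m/s.
Apply E = pc: E = 1.597 × 10^-19 J.
So E ≈ 1.60 × 10^-19 J.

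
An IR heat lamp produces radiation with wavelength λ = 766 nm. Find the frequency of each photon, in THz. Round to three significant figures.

(c = 2.99792458 × 10^8 m/s.)
Convert to SI: λ = 766 nm = 7.66 × 10^-7 m.
Apply f = c/λ: f = 3.914 × 10^14 Hz.
Converting to THz: f = 391.4 THz ≈ 391 THz.

391 THz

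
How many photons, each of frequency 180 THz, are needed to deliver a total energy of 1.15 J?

9.64 × 10^18 photons

Per-photon energy: E = 1.193 × 10^-19 J (from frequency = 180 THz).
N = E_total / E_photon = 1.15 J / 1.193 × 10^-19 J = 9.64 × 10^18.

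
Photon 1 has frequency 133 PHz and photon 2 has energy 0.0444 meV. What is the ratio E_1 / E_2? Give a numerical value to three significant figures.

E_1 = 8.813e-17 J (from frequency = 133 PHz, via E = hf).
E_2 = 7.114e-24 J (from energy = 0.0444 meV, via E given directly).
Ratio = 8.813e-17 / 7.114e-24 = 1.24e7.

1.24e7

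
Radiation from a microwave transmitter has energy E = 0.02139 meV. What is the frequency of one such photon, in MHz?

5170 MHz

(h = 6.62607015·10^-34 J·s, 1 eV = 1.602176634·10^-19 J.)
In SI units: E = 0.02139 meV = 3.4271·10^-24 J.
The photon relation is f = E/h, giving f = 5.172·10^9 Hz.
Converting to MHz: f = 5172 MHz ≈ 5170 MHz.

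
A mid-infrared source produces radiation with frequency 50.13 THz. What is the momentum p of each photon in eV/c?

Take h = 6.62607015 × 10^-34 J·s, c = 2.99792458 × 10^8 m/s, 1 eV = 1.602176634 × 10^-19 J.
Convert to SI: f = 50.13 THz = 5.013 × 10^13 Hz.
Apply p = hf/c: p = 1.108 × 10^-28 kg·m/s.
Converting to eV/c: p = 0.2073 eV/c ≈ 0.207 eV/c.

0.207 eV/c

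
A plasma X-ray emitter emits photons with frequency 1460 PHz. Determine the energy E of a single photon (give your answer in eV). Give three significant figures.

Convert to SI: f = 1460 PHz = 1.46 × 10^18 Hz.
For a photon E = hf, so E = 9.674 × 10^-16 J.
Converting to eV: E = 6038 eV ≈ 6040 eV.

6040 eV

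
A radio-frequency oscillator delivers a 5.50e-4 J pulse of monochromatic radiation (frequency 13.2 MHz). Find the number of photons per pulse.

Per-photon energy: E = 8.746e-27 J (from frequency = 13.2 MHz).
N = E_total / E_photon = 5.50e-4 J / 8.746e-27 J = 6.29e22.

6.29e22 photons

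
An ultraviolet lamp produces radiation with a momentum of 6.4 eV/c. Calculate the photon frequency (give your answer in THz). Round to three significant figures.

1550 THz

Take h = 6.62607015·10^-34 J·s, c = 2.99792458·10^8 m/s, 1 eV = 1.602176634·10^-19 J.
In SI units: p = 6.4 eV/c = 3.4203·10^-27 kg·m/s.
Since f = pc/h for a photon, f = 1.548·10^15 Hz.
Converting to THz: f = 1548 THz ≈ 1550 THz.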